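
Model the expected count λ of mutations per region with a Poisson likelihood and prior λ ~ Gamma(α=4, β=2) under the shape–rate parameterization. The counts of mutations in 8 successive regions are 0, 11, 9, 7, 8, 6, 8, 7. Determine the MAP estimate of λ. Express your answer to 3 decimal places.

λ̂_MAP = 5.900

Σxᵢ = 0+11+9+7+8+6+8+7 = 56, with n = 8.
Posterior ∝ λ^3e^(−2λ) · λ^56e^(−8λ) = λ^59e^(−10λ), i.e. Gamma(shape=60, rate=10).
The mode of a Gamma(a, b) with a ≥ 1 (shape–rate) is (a−1)/b = 59/10 ≈ 5.900.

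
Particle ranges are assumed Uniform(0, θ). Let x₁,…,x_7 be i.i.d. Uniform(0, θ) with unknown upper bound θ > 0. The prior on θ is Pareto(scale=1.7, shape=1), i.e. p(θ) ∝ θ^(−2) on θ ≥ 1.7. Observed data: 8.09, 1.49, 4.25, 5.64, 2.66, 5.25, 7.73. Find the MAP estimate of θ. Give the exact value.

θ̂_MAP = 8.09

The Uniform(0, θ) likelihood is θ^(−n) for θ ≥ max(xᵢ), zero otherwise. Here max(xᵢ) = 8.09.
Posterior ∝ θ^(−2) · θ^(−7) = θ^(−9) on θ ≥ max(1.7, 8.09) = 8.09.
This density is strictly decreasing in θ, so the posterior mode lies at the lower boundary of the support.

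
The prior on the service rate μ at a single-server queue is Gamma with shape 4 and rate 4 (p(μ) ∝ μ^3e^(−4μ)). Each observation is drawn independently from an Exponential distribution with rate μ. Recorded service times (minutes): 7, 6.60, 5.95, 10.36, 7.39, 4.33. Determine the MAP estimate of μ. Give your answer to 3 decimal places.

μ̂_MAP = 0.197

The Exponential(rate=μ) likelihood is ∝ μ^n e^(−μΣtᵢ). Here n = 6 and Σtᵢ = 7 + 6.60 + 5.95 + 10.36 + 7.39 + 4.33 = 41.63.
Posterior ∝ μ^3e^(−4μ) · μ^6e^(−41.63μ) = μ^9e^(−45.63μ), i.e. Gamma(10, 45.63).
Mode = (a−1)/b = 9/45.63 ≈ 0.197.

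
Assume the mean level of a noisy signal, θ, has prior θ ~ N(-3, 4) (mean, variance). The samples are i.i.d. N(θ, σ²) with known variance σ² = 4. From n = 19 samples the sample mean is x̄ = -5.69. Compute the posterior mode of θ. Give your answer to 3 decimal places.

θ̂_MAP = -5.556

n = 19, x̄ = -5.69.
For a Normal prior and Normal likelihood with known variance, the posterior is Normal; its mode equals its mean, the precision-weighted average.
Prior precision 1/σ₀² = 1/4 = 0.25; data precision n/σ² = 19/4 = 4.75.
θ̂ = (0.25·(-3) + 4.75·(-5.69)) / (0.25 + 4.75) = (-27.7775)/5 = -5.5555 ≈ -5.556.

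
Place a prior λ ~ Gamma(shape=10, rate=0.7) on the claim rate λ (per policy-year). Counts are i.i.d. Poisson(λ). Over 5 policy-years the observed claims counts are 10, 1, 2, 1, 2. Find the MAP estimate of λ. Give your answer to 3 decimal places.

Σxᵢ = 10+1+2+1+2 = 16, with n = 5.
Posterior ∝ λ^9e^(−0.7λ) · λ^16e^(−5λ) = λ^25e^(−5.7λ), i.e. Gamma(shape=26, rate=5.7).
The mode of a Gamma(a, b) with a ≥ 1 (shape–rate) is (a−1)/b = 25/5.7 ≈ 4.386.

λ̂_MAP = 4.386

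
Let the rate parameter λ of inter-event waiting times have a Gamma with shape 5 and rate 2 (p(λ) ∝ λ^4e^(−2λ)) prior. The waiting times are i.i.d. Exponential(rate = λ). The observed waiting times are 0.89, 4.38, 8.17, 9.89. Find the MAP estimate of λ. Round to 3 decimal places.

The Exponential(rate=λ) likelihood is ∝ λ^n e^(−λΣtᵢ). Here n = 4 and Σtᵢ = 0.89 + 4.38 + 8.17 + 9.89 = 23.33.
Posterior ∝ λ^4e^(−2λ) · λ^4e^(−23.33λ) = λ^8e^(−25.33λ), i.e. Gamma(9, 25.33).
Mode = (a−1)/b = 8/25.33 ≈ 0.316.

λ̂_MAP = 0.316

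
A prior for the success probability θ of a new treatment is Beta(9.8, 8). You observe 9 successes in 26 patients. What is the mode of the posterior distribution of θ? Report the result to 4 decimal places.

Prior: Beta(9.8, 8).
Data: 9 successes in 26 trials. The binomial likelihood contributes θ^9(1−θ)^17, so the posterior is Beta(9.8+9, 8+17) = Beta(18.8, 25).
For Beta(a, b) with a, b > 1 the mode is (a−1)/(a+b−2) = 17.8/41.8 ≈ 0.4258.

θ̂_MAP = 0.4258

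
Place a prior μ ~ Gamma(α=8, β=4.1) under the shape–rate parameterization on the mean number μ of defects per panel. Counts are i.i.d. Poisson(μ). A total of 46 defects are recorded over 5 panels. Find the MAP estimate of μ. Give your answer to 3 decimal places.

Σxᵢ = 46, n = 5.
Posterior ∝ μ^7e^(−4.1μ) · μ^46e^(−5μ) = μ^53e^(−9.1μ), i.e. Gamma(shape=54, rate=9.1).
The mode of a Gamma(a, b) with a ≥ 1 (shape–rate) is (a−1)/b = 53/9.1 ≈ 5.824.

μ̂_MAP = 5.824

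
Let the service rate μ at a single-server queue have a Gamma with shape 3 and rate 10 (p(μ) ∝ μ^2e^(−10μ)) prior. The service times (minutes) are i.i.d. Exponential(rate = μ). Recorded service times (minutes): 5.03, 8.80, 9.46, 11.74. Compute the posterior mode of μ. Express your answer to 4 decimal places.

The Exponential(rate=μ) likelihood is ∝ μ^n e^(−μΣtᵢ). Here n = 4 and Σtᵢ = 5.03 + 8.80 + 9.46 + 11.74 = 35.03.
Posterior ∝ μ^2e^(−10μ) · μ^4e^(−35.03μ) = μ^6e^(−45.03μ), i.e. Gamma(7, 45.03).
Mode = (a−1)/b = 6/45.03 ≈ 0.1332.

μ̂_MAP = 0.1332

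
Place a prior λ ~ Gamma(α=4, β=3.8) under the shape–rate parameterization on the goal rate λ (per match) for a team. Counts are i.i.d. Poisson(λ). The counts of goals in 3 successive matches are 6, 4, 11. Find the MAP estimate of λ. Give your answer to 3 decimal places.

Σxᵢ = 6+4+11 = 21, with n = 3.
Posterior ∝ λ^3e^(−3.8λ) · λ^21e^(−3λ) = λ^24e^(−6.8λ), i.e. Gamma(shape=25, rate=6.8).
The mode of a Gamma(a, b) with a ≥ 1 (shape–rate) is (a−1)/b = 24/6.8 ≈ 3.529.

λ̂_MAP = 3.529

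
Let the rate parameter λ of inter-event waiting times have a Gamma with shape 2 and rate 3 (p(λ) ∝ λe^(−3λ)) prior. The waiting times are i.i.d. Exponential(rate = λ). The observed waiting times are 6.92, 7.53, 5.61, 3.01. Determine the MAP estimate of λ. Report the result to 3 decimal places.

The Exponential(rate=λ) likelihood is ∝ λ^n e^(−λΣtᵢ). Here n = 4 and Σtᵢ = 6.92 + 7.53 + 5.61 + 3.01 = 23.07.
Posterior ∝ λe^(−3λ) · λ^4e^(−23.07λ) = λ^5e^(−26.07λ), i.e. Gamma(6, 26.07).
Mode = (a−1)/b = 5/26.07 ≈ 0.192.

λ̂_MAP = 0.192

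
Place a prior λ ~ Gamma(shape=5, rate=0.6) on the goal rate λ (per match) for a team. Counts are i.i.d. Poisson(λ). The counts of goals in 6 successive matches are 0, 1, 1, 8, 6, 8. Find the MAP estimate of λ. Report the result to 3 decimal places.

Σxᵢ = 0+1+1+8+6+8 = 24, with n = 6.
Posterior ∝ λ^4e^(−0.6λ) · λ^24e^(−6λ) = λ^28e^(−6.6λ), i.e. Gamma(shape=29, rate=6.6).
The mode of a Gamma(a, b) with a ≥ 1 (shape–rate) is (a−1)/b = 28/6.6 ≈ 4.242.

λ̂_MAP = 4.242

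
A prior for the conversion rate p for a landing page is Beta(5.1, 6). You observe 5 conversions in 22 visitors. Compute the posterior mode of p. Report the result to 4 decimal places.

p̂_MAP = 0.2926

Prior: Beta(5.1, 6).
Data: 5 successes in 22 trials. The binomial likelihood contributes p^5(1−p)^17, so the posterior is Beta(5.1+5, 6+17) = Beta(10.1, 23).
For Beta(a, b) with a, b > 1 the mode is (a−1)/(a+b−2) = 9.1/31.1 ≈ 0.2926.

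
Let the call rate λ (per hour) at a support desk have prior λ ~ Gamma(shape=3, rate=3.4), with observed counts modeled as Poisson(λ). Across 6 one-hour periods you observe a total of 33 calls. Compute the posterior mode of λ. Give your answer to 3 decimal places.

Σxᵢ = 33, n = 6.
Posterior ∝ λ^2e^(−3.4λ) · λ^33e^(−6λ) = λ^35e^(−9.4λ), i.e. Gamma(shape=36, rate=9.4).
The mode of a Gamma(a, b) with a ≥ 1 (shape–rate) is (a−1)/b = 35/9.4 ≈ 3.723.

λ̂_MAP = 3.723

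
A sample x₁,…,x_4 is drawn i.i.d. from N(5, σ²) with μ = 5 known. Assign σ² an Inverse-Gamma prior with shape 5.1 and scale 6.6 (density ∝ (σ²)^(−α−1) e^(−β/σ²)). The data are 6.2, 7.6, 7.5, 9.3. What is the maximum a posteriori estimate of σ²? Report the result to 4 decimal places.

Sum of squared deviations about the known mean: SS = (6.2−5)² + (7.6−5)² + (7.5−5)² + (9.3−5)² = 32.94.
The Normal likelihood contributes (σ²)^(−n/2) exp(−SS/(2σ²)), so the posterior is Inverse-Gamma(α + n/2, β + SS/2) = Inverse-Gamma(7.1, 23.07).
The mode of Inverse-Gamma(a, b) is b/(a+1) = 23.07/8.1 ≈ 2.8481.

σ̂²_MAP = 2.8481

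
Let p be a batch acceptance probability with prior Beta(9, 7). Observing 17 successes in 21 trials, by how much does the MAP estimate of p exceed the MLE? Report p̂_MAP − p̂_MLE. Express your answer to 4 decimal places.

MAP − MLE = -0.0952

Posterior is Beta(26, 11); MAP = (26−1)/(37−2) = 25/35 ≈ 0.71429.
MLE ignores the prior: p̂_MLE = k/n = 17/21 ≈ 0.80952.
Difference = 25/35 − 17/21 = -2/21 ≈ -0.0952.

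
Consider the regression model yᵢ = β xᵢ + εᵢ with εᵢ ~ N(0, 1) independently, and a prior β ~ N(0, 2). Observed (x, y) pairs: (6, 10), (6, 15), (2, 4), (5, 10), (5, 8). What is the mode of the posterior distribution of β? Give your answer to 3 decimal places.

β̂_MAP = 1.960

log p(β | y) = −Σ(yᵢ − βxᵢ)²/(2·1) − β²/(2·2) + const.
Setting the derivative to zero: Σxᵢ(yᵢ − βxᵢ)/1 − β/2 = 0, so β = Σxᵢyᵢ / (Σxᵢ² + σ²/τ²).
Σxᵢyᵢ = 6·10 + 6·15 + 2·4 + 5·10 + 5·8 = 248; Σxᵢ² = 126; σ²/τ² = 0.5.
β̂_MAP = 248 / (126 + 0.5) = 248/126.5 ≈ 1.960.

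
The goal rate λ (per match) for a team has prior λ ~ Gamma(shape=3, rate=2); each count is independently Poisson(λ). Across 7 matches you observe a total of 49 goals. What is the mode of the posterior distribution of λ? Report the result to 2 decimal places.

Σxᵢ = 49, n = 7.
Posterior ∝ λ^2e^(−2λ) · λ^49e^(−7λ) = λ^51e^(−9λ), i.e. Gamma(shape=52, rate=9).
The mode of a Gamma(a, b) with a ≥ 1 (shape–rate) is (a−1)/b = 51/9 ≈ 5.67.

λ̂_MAP = 5.67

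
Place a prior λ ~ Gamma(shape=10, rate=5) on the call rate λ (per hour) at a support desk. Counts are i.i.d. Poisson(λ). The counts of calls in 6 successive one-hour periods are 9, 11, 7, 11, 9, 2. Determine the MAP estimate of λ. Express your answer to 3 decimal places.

Σxᵢ = 9+11+7+11+9+2 = 49, with n = 6.
Posterior ∝ λ^9e^(−5λ) · λ^49e^(−6λ) = λ^58e^(−11λ), i.e. Gamma(shape=59, rate=11).
The mode of a Gamma(a, b) with a ≥ 1 (shape–rate) is (a−1)/b = 58/11 ≈ 5.273.

λ̂_MAP = 5.273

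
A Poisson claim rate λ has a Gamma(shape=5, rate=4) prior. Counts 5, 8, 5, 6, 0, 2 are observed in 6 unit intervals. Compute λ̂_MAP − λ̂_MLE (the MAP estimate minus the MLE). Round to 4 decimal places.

Σxᵢ = 26. Posterior is Gamma(31, 10); MAP = (31−1)/10 = 30/10 ≈ 3.00000.
MLE = x̄ = 26/6 ≈ 4.33333.
Difference = 30/10 − 26/6 = -4/3 ≈ -1.3333.

MAP − MLE = -1.3333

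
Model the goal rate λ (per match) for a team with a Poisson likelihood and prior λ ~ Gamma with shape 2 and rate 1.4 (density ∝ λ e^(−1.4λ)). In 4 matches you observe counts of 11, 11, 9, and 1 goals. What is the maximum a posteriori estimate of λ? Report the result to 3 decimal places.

λ̂_MAP = 6.111

Σxᵢ = 11+11+9+1 = 32, with n = 4.
Posterior ∝ λe^(−1.4λ) · λ^32e^(−4λ) = λ^33e^(−5.4λ), i.e. Gamma(shape=34, rate=5.4).
The mode of a Gamma(a, b) with a ≥ 1 (shape–rate) is (a−1)/b = 33/5.4 ≈ 6.111.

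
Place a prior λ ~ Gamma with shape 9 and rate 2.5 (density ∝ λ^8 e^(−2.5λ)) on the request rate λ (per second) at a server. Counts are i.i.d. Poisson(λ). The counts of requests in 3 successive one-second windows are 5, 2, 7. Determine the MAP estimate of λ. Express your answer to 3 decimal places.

λ̂_MAP = 4.000

Σxᵢ = 5+2+7 = 14, with n = 3.
Posterior ∝ λ^8e^(−2.5λ) · λ^14e^(−3λ) = λ^22e^(−5.5λ), i.e. Gamma(shape=23, rate=5.5).
The mode of a Gamma(a, b) with a ≥ 1 (shape–rate) is (a−1)/b = 22/5.5 ≈ 4.000.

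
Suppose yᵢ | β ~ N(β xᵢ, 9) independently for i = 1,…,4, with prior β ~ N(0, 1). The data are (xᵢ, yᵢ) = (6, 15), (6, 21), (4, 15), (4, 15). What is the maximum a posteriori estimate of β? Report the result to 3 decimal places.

log p(β | y) = −Σ(yᵢ − βxᵢ)²/(2·9) − β²/(2·1) + const.
Setting the derivative to zero: Σxᵢ(yᵢ − βxᵢ)/9 − β/1 = 0, so β = Σxᵢyᵢ / (Σxᵢ² + σ²/τ²).
Σxᵢyᵢ = 6·15 + 6·21 + 4·15 + 4·15 = 336; Σxᵢ² = 104; σ²/τ² = 9.
β̂_MAP = 336 / (104 + 9) = 336/113 ≈ 2.973.

β̂_MAP = 2.973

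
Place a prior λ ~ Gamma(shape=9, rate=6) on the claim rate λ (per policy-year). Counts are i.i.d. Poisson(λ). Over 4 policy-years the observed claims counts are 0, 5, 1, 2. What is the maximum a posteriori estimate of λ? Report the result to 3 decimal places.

Σxᵢ = 0+5+1+2 = 8, with n = 4.
Posterior ∝ λ^8e^(−6λ) · λ^8e^(−4λ) = λ^16e^(−10λ), i.e. Gamma(shape=17, rate=10).
The mode of a Gamma(a, b) with a ≥ 1 (shape–rate) is (a−1)/b = 16/10 ≈ 1.600.

λ̂_MAP = 1.600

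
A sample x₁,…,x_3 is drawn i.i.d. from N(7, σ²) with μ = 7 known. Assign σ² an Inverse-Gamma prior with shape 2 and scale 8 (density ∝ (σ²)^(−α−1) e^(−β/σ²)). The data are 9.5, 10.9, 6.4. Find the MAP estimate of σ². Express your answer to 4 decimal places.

σ̂²_MAP = 4.2022

Sum of squared deviations about the known mean: SS = (9.5−7)² + (10.9−7)² + (6.4−7)² = 21.82.
The Normal likelihood contributes (σ²)^(−n/2) exp(−SS/(2σ²)), so the posterior is Inverse-Gamma(α + n/2, β + SS/2) = Inverse-Gamma(3.5, 18.91).
The mode of Inverse-Gamma(a, b) is b/(a+1) = 18.91/4.5 ≈ 4.2022.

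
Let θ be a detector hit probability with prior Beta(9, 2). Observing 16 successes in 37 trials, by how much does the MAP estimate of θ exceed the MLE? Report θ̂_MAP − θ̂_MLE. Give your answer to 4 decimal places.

MAP − MLE = 0.0893

Posterior is Beta(25, 23); MAP = (25−1)/(48−2) = 24/46 ≈ 0.52174.
MLE ignores the prior: θ̂_MLE = k/n = 16/37 ≈ 0.43243.
Difference = 24/46 − 16/37 = 76/851 ≈ 0.0893.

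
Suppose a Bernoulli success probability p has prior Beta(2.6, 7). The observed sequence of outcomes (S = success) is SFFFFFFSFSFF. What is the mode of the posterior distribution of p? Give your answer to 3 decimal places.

p̂_MAP = 0.235

Prior: Beta(2.6, 7).
Data: 3 successes in 12 trials (from the sequence). The binomial likelihood contributes p^3(1−p)^9, so the posterior is Beta(2.6+3, 7+9) = Beta(5.6, 16).
For Beta(a, b) with a, b > 1 the mode is (a−1)/(a+b−2) = 4.6/19.6 ≈ 0.235.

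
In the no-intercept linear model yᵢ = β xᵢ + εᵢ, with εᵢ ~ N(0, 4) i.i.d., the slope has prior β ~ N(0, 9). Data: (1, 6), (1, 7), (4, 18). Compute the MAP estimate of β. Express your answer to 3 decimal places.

β̂_MAP = 4.608

log p(β | y) = −Σ(yᵢ − βxᵢ)²/(2·4) − β²/(2·9) + const.
Setting the derivative to zero: Σxᵢ(yᵢ − βxᵢ)/4 − β/9 = 0, so β = Σxᵢyᵢ / (Σxᵢ² + σ²/τ²).
Σxᵢyᵢ = 1·6 + 1·7 + 4·18 = 85; Σxᵢ² = 18; σ²/τ² = 4/9.
β̂_MAP = 85 / (18 + 4/9) = 85/(166/9) = 765/166 ≈ 4.608.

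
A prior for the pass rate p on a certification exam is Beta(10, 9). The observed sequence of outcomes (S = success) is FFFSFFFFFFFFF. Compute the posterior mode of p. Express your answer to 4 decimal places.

Prior: Beta(10, 9).
Data: 1 success in 13 trials (from the sequence). The binomial likelihood contributes p(1−p)^12, so the posterior is Beta(10+1, 9+12) = Beta(11, 21).
For Beta(a, b) with a, b > 1 the mode is (a−1)/(a+b−2) = 10/30 ≈ 0.3333.

p̂_MAP = 0.3333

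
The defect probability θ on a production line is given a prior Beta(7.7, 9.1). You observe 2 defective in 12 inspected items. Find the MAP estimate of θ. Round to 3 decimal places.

Prior: Beta(7.7, 9.1).
Data: 2 successes in 12 trials. The binomial likelihood contributes θ^2(1−θ)^10, so the posterior is Beta(7.7+2, 9.1+10) = Beta(9.7, 19.1).
For Beta(a, b) with a, b > 1 the mode is (a−1)/(a+b−2) = 8.7/26.8 ≈ 0.325.

θ̂_MAP = 0.325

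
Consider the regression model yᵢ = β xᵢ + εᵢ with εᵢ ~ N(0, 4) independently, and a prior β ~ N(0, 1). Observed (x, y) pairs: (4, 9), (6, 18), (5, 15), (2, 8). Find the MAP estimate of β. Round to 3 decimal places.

log p(β | y) = −Σ(yᵢ − βxᵢ)²/(2·4) − β²/(2·1) + const.
Setting the derivative to zero: Σxᵢ(yᵢ − βxᵢ)/4 − β/1 = 0, so β = Σxᵢyᵢ / (Σxᵢ² + σ²/τ²).
Σxᵢyᵢ = 4·9 + 6·18 + 5·15 + 2·8 = 235; Σxᵢ² = 81; σ²/τ² = 4.
β̂_MAP = 235 / (81 + 4) = 235/85 ≈ 2.765.

β̂_MAP = 2.765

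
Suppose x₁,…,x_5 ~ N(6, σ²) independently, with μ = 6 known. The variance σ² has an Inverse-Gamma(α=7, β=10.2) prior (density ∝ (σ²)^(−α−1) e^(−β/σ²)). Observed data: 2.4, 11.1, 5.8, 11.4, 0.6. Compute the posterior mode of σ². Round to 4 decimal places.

σ̂²_MAP = 5.6062

Sum of squared deviations about the known mean: SS = (2.4−6)² + (11.1−6)² + (5.8−6)² + (11.4−6)² + (0.6−6)² = 97.33.
The Normal likelihood contributes (σ²)^(−n/2) exp(−SS/(2σ²)), so the posterior is Inverse-Gamma(α + n/2, β + SS/2) = Inverse-Gamma(9.5, 58.865).
The mode of Inverse-Gamma(a, b) is b/(a+1) = 58.865/10.5 ≈ 5.6062.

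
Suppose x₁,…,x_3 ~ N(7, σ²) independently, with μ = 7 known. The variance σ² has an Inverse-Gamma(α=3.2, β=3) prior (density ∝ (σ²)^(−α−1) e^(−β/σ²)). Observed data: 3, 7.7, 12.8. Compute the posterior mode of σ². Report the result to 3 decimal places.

Sum of squared deviations about the known mean: SS = (3−7)² + (7.7−7)² + (12.8−7)² = 50.13.
The Normal likelihood contributes (σ²)^(−n/2) exp(−SS/(2σ²)), so the posterior is Inverse-Gamma(α + n/2, β + SS/2) = Inverse-Gamma(4.7, 28.065).
The mode of Inverse-Gamma(a, b) is b/(a+1) = 28.065/5.7 ≈ 4.924.

σ̂²_MAP = 4.924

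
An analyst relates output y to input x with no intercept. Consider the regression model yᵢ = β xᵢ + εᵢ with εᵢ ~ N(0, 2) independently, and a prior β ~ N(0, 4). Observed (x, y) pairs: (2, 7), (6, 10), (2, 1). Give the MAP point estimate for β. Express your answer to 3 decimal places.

log p(β | y) = −Σ(yᵢ − βxᵢ)²/(2·2) − β²/(2·4) + const.
Setting the derivative to zero: Σxᵢ(yᵢ − βxᵢ)/2 − β/4 = 0, so β = Σxᵢyᵢ / (Σxᵢ² + σ²/τ²).
Σxᵢyᵢ = 2·7 + 6·10 + 2·1 = 76; Σxᵢ² = 44; σ²/τ² = 0.5.
β̂_MAP = 76 / (44 + 0.5) = 76/44.5 ≈ 1.708.

β̂_MAP = 1.708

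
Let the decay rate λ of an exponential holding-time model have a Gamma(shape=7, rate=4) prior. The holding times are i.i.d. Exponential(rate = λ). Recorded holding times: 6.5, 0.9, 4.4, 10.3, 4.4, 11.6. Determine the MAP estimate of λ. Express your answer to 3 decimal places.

The Exponential(rate=λ) likelihood is ∝ λ^n e^(−λΣtᵢ). Here n = 6 and Σtᵢ = 6.5 + 0.9 + 4.4 + 10.3 + 4.4 + 11.6 = 38.1.
Posterior ∝ λ^6e^(−4λ) · λ^6e^(−38.1λ) = λ^12e^(−42.1λ), i.e. Gamma(13, 42.1).
Mode = (a−1)/b = 12/42.1 ≈ 0.285.

λ̂_MAP = 0.285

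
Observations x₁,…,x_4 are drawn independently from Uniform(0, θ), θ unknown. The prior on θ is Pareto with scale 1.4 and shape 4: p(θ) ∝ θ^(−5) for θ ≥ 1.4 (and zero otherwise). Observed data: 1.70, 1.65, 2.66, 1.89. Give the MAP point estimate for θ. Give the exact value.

θ̂_MAP = 2.66

The Uniform(0, θ) likelihood is θ^(−n) for θ ≥ max(xᵢ), zero otherwise. Here max(xᵢ) = 2.66.
Posterior ∝ θ^(−5) · θ^(−4) = θ^(−9) on θ ≥ max(1.4, 2.66) = 2.66.
This density is strictly decreasing in θ, so the posterior mode lies at the lower boundary of the support.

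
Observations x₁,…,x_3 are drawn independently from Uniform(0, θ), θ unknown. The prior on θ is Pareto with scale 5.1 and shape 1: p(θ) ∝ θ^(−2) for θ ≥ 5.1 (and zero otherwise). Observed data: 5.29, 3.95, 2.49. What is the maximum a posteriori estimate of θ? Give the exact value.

θ̂_MAP = 5.29

The Uniform(0, θ) likelihood is θ^(−n) for θ ≥ max(xᵢ), zero otherwise. Here max(xᵢ) = 5.29.
Posterior ∝ θ^(−2) · θ^(−3) = θ^(−5) on θ ≥ max(5.1, 5.29) = 5.29.
This density is strictly decreasing in θ, so the posterior mode lies at the lower boundary of the support.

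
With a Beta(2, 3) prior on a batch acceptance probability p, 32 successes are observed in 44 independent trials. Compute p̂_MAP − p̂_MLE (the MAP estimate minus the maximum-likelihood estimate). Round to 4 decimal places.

MAP − MLE = -0.0251

Posterior is Beta(34, 15); MAP = (34−1)/(49−2) = 33/47 ≈ 0.70213.
MLE ignores the prior: p̂_MLE = k/n = 32/44 ≈ 0.72727.
Difference = 33/47 − 32/44 = -13/517 ≈ -0.0251.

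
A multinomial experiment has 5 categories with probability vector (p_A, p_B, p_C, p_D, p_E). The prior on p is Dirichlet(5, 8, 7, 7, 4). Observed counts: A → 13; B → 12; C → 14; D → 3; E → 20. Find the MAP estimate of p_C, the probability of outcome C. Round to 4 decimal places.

MAP estimate of p_C = 0.2273

The posterior is Dirichlet(αᵢ + nᵢ) = Dirichlet(18, 20, 21, 10, 24).
For a Dirichlet(a₁,…,a_K) with all aᵢ > 1, the mode has j-th component (aⱼ − 1)/(Σaᵢ − K).
Here Σaᵢ = 93 and K = 5, so p_C = (21 − 1)/(93 − 5) = 20/88 ≈ 0.2273.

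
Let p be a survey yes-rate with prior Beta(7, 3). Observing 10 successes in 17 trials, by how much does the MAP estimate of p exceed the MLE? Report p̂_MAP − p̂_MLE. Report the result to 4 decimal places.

Posterior is Beta(17, 10); MAP = (17−1)/(27−2) = 16/25 ≈ 0.64000.
MLE ignores the prior: p̂_MLE = k/n = 10/17 ≈ 0.58824.
Difference = 16/25 − 10/17 = 22/425 ≈ 0.0518.

MAP − MLE = 0.0518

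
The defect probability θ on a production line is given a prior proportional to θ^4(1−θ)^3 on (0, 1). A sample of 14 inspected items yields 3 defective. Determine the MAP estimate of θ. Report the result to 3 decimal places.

The prior density ∝ θ^4(1−θ)^3 is the kernel of Beta(5, 4).
Data: 3 successes in 14 trials. The binomial likelihood contributes θ^3(1−θ)^11, so the posterior is Beta(5+3, 4+11) = Beta(8, 15).
For Beta(a, b) with a, b > 1 the mode is (a−1)/(a+b−2) = 7/21 ≈ 0.333.

θ̂_MAP = 0.333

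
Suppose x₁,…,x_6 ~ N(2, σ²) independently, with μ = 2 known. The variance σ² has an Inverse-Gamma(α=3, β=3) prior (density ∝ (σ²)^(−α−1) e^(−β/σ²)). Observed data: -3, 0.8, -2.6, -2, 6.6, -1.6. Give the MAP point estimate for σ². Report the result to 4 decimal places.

σ̂²_MAP = 7.4086

Sum of squared deviations about the known mean: SS = (-3−2)² + (0.8−2)² + (-2.6−2)² + (-2−2)² + (6.6−2)² + (-1.6−2)² = 97.72.
The Normal likelihood contributes (σ²)^(−n/2) exp(−SS/(2σ²)), so the posterior is Inverse-Gamma(α + n/2, β + SS/2) = Inverse-Gamma(6, 51.86).
The mode of Inverse-Gamma(a, b) is b/(a+1) = 51.86/7 ≈ 7.4086.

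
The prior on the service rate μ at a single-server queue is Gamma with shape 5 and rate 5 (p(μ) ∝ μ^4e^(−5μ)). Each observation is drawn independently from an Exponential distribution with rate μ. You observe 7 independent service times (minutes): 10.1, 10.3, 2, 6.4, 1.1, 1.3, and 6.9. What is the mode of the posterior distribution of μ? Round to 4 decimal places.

μ̂_MAP = 0.2552

The Exponential(rate=μ) likelihood is ∝ μ^n e^(−μΣtᵢ). Here n = 7 and Σtᵢ = 10.1 + 10.3 + 2 + 6.4 + 1.1 + 1.3 + 6.9 = 38.1.
Posterior ∝ μ^4e^(−5μ) · μ^7e^(−38.1μ) = μ^11e^(−43.1μ), i.e. Gamma(12, 43.1).
Mode = (a−1)/b = 11/43.1 ≈ 0.2552.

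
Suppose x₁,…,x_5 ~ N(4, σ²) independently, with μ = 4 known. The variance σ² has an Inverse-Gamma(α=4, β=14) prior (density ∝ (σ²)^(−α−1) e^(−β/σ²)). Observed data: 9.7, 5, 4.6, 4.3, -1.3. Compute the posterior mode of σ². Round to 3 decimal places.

Sum of squared deviations about the known mean: SS = (9.7−4)² + (5−4)² + (4.6−4)² + (4.3−4)² + (-1.3−4)² = 62.03.
The Normal likelihood contributes (σ²)^(−n/2) exp(−SS/(2σ²)), so the posterior is Inverse-Gamma(α + n/2, β + SS/2) = Inverse-Gamma(6.5, 45.015).
The mode of Inverse-Gamma(a, b) is b/(a+1) = 45.015/7.5 ≈ 6.002.

σ̂²_MAP = 6.002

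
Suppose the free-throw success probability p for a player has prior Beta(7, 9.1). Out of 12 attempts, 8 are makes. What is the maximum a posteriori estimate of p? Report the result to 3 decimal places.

Prior: Beta(7, 9.1).
Data: 8 successes in 12 trials. The binomial likelihood contributes p^8(1−p)^4, so the posterior is Beta(7+8, 9.1+4) = Beta(15, 13.1).
For Beta(a, b) with a, b > 1 the mode is (a−1)/(a+b−2) = 14/26.1 ≈ 0.536.

p̂_MAP = 0.536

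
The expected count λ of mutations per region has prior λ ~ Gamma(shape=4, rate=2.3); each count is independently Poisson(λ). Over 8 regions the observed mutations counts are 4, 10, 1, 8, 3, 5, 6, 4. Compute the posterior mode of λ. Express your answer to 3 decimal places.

λ̂_MAP = 4.272

Σxᵢ = 4+10+1+8+3+5+6+4 = 41, with n = 8.
Posterior ∝ λ^3e^(−2.3λ) · λ^41e^(−8λ) = λ^44e^(−10.3λ), i.e. Gamma(shape=45, rate=10.3).
The mode of a Gamma(a, b) with a ≥ 1 (shape–rate) is (a−1)/b = 44/10.3 ≈ 4.272.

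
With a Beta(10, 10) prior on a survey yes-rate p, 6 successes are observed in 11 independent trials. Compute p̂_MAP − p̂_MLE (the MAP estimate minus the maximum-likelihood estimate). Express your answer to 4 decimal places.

MAP − MLE = -0.0282

Posterior is Beta(16, 15); MAP = (16−1)/(31−2) = 15/29 ≈ 0.51724.
MLE ignores the prior: p̂_MLE = k/n = 6/11 ≈ 0.54545.
Difference = 15/29 − 6/11 = -9/319 ≈ -0.0282.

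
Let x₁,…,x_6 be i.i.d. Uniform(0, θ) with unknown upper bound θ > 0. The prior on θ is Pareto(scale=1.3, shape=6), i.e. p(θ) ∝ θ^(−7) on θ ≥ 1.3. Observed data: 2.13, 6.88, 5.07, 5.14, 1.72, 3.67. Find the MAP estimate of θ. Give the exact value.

θ̂_MAP = 6.88

The Uniform(0, θ) likelihood is θ^(−n) for θ ≥ max(xᵢ), zero otherwise. Here max(xᵢ) = 6.88.
Posterior ∝ θ^(−7) · θ^(−6) = θ^(−13) on θ ≥ max(1.3, 6.88) = 6.88.
This density is strictly decreasing in θ, so the posterior mode lies at the lower boundary of the support.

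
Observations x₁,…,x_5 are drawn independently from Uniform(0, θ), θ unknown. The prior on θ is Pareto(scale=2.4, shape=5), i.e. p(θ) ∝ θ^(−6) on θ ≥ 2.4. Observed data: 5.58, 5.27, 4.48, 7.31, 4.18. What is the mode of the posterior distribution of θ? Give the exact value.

The Uniform(0, θ) likelihood is θ^(−n) for θ ≥ max(xᵢ), zero otherwise. Here max(xᵢ) = 7.31.
Posterior ∝ θ^(−6) · θ^(−5) = θ^(−11) on θ ≥ max(2.4, 7.31) = 7.31.
This density is strictly decreasing in θ, so the posterior mode lies at the lower boundary of the support.

θ̂_MAP = 7.31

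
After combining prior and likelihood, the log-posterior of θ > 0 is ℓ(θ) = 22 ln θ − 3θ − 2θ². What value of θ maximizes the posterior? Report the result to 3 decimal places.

ℓ'(θ) = 22/θ − 3 − 4θ. Setting this to zero and multiplying by θ: 4θ² + 3θ − 22 = 0.
θ = (−3 + √(3² + 4·4·22)) / (2·4) = (−3 + √361) / 8 = (−3 + 19)/8 = 2.
ℓ''(θ) = −22/θ² − 4 < 0, confirming a maximum.

θ̂_MAP = 2.000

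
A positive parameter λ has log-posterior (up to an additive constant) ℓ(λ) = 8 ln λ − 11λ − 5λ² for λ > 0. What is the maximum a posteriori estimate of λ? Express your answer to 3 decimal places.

ℓ'(λ) = 8/λ − 11 − 10λ. Setting this to zero and multiplying by λ: 10λ² + 11λ − 8 = 0.
λ = (−11 + √(11² + 4·10·8)) / (2·10) = (−11 + √441) / 20 = (−11 + 21)/20 = 1/2.
ℓ''(λ) = −8/λ² − 10 < 0, confirming a maximum.

λ̂_MAP = 0.500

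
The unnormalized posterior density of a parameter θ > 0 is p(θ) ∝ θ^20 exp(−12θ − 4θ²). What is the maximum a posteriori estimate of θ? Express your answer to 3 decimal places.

ℓ'(θ) = 20/θ − 12 − 8θ. Setting this to zero and multiplying by θ: 8θ² + 12θ − 20 = 0.
θ = (−12 + √(12² + 4·8·20)) / (2·8) = (−12 + √784) / 16 = (−12 + 28)/16 = 1.
ℓ''(θ) = −20/θ² − 8 < 0, confirming a maximum.

θ̂_MAP = 1.000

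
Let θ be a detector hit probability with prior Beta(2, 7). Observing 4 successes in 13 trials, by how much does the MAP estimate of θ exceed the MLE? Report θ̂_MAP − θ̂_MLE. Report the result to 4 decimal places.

Posterior is Beta(6, 16); MAP = (6−1)/(22−2) = 5/20 ≈ 0.25000.
MLE ignores the prior: θ̂_MLE = k/n = 4/13 ≈ 0.30769.
Difference = 5/20 − 4/13 = -3/52 ≈ -0.0577.

MAP − MLE = -0.0577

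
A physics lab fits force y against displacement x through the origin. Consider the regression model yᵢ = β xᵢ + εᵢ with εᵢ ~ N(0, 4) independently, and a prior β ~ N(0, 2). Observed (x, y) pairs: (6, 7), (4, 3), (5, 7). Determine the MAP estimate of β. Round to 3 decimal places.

log p(β | y) = −Σ(yᵢ − βxᵢ)²/(2·4) − β²/(2·2) + const.
Setting the derivative to zero: Σxᵢ(yᵢ − βxᵢ)/4 − β/2 = 0, so β = Σxᵢyᵢ / (Σxᵢ² + σ²/τ²).
Σxᵢyᵢ = 6·7 + 4·3 + 5·7 = 89; Σxᵢ² = 77; σ²/τ² = 2.
β̂_MAP = 89 / (77 + 2) = 89/79 ≈ 1.127.

β̂_MAP = 1.127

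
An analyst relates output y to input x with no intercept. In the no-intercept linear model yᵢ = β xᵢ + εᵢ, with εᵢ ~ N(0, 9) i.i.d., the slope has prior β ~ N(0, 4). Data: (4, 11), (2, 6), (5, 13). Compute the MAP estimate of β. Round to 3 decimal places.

β̂_MAP = 2.561

log p(β | y) = −Σ(yᵢ − βxᵢ)²/(2·9) − β²/(2·4) + const.
Setting the derivative to zero: Σxᵢ(yᵢ − βxᵢ)/9 − β/4 = 0, so β = Σxᵢyᵢ / (Σxᵢ² + σ²/τ²).
Σxᵢyᵢ = 4·11 + 2·6 + 5·13 = 121; Σxᵢ² = 45; σ²/τ² = 2.25.
β̂_MAP = 121 / (45 + 2.25) = 121/47.25 ≈ 2.561.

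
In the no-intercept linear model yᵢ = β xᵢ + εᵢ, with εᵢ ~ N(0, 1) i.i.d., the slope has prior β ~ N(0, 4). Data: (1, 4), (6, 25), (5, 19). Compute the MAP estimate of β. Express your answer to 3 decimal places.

log p(β | y) = −Σ(yᵢ − βxᵢ)²/(2·1) − β²/(2·4) + const.
Setting the derivative to zero: Σxᵢ(yᵢ − βxᵢ)/1 − β/4 = 0, so β = Σxᵢyᵢ / (Σxᵢ² + σ²/τ²).
Σxᵢyᵢ = 1·4 + 6·25 + 5·19 = 249; Σxᵢ² = 62; σ²/τ² = 0.25.
β̂_MAP = 249 / (62 + 0.25) = 249/62.25 ≈ 4.000.

β̂_MAP = 4.000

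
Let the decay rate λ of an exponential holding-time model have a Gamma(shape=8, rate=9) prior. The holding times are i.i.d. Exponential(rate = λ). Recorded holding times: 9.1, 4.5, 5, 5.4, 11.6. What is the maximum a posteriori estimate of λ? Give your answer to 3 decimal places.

λ̂_MAP = 0.269

The Exponential(rate=λ) likelihood is ∝ λ^n e^(−λΣtᵢ). Here n = 5 and Σtᵢ = 9.1 + 4.5 + 5 + 5.4 + 11.6 = 35.6.
Posterior ∝ λ^7e^(−9λ) · λ^5e^(−35.6λ) = λ^12e^(−44.6λ), i.e. Gamma(13, 44.6).
Mode = (a−1)/b = 12/44.6 ≈ 0.269.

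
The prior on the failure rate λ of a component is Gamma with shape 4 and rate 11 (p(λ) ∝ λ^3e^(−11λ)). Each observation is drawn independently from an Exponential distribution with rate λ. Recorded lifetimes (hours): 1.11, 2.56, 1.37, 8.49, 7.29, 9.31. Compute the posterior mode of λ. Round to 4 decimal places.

The Exponential(rate=λ) likelihood is ∝ λ^n e^(−λΣtᵢ). Here n = 6 and Σtᵢ = 1.11 + 2.56 + 1.37 + 8.49 + 7.29 + 9.31 = 30.13.
Posterior ∝ λ^3e^(−11λ) · λ^6e^(−30.13λ) = λ^9e^(−41.13λ), i.e. Gamma(10, 41.13).
Mode = (a−1)/b = 9/41.13 ≈ 0.2188.

λ̂_MAP = 0.2188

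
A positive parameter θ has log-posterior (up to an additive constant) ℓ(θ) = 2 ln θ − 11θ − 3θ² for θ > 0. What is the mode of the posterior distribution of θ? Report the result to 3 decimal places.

θ̂_MAP = 0.167

ℓ'(θ) = 2/θ − 11 − 6θ. Setting this to zero and multiplying by θ: 6θ² + 11θ − 2 = 0.
θ = (−11 + √(11² + 4·6·2)) / (2·6) = (−11 + √169) / 12 = (−11 + 13)/12 = 1/6.
ℓ''(θ) = −2/θ² − 6 < 0, confirming a maximum.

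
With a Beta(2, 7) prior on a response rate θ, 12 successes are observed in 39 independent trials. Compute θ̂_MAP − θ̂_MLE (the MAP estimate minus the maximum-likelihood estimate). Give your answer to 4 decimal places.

MAP − MLE = -0.0251

Posterior is Beta(14, 34); MAP = (14−1)/(48−2) = 13/46 ≈ 0.28261.
MLE ignores the prior: θ̂_MLE = k/n = 12/39 ≈ 0.30769.
Difference = 13/46 − 12/39 = -15/598 ≈ -0.0251.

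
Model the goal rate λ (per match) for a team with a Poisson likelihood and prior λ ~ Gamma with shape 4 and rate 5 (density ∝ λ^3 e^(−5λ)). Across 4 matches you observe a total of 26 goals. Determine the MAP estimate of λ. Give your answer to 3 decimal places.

λ̂_MAP = 3.222

Σxᵢ = 26, n = 4.
Posterior ∝ λ^3e^(−5λ) · λ^26e^(−4λ) = λ^29e^(−9λ), i.e. Gamma(shape=30, rate=9).
The mode of a Gamma(a, b) with a ≥ 1 (shape–rate) is (a−1)/b = 29/9 ≈ 3.222.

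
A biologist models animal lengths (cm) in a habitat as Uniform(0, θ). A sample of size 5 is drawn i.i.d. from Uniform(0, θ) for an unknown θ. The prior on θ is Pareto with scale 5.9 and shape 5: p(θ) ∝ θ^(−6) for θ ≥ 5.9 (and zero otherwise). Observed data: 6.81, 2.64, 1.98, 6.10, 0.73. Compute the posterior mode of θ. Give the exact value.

The Uniform(0, θ) likelihood is θ^(−n) for θ ≥ max(xᵢ), zero otherwise. Here max(xᵢ) = 6.81.
Posterior ∝ θ^(−6) · θ^(−5) = θ^(−11) on θ ≥ max(5.9, 6.81) = 6.81.
This density is strictly decreasing in θ, so the posterior mode lies at the lower boundary of the support.

θ̂_MAP = 6.81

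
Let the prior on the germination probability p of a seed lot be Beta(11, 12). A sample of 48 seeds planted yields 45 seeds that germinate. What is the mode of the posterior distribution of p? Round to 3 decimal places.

p̂_MAP = 0.797

Prior: Beta(11, 12).
Data: 45 successes in 48 trials. The binomial likelihood contributes p^45(1−p)^3, so the posterior is Beta(11+45, 12+3) = Beta(56, 15).
For Beta(a, b) with a, b > 1 the mode is (a−1)/(a+b−2) = 55/69 ≈ 0.797.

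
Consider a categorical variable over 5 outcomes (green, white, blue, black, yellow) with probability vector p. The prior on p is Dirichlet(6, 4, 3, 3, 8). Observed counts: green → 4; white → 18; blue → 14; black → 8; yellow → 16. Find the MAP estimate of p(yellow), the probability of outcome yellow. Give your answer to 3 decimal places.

MAP estimate of p(yellow) = 0.291

The posterior is Dirichlet(αᵢ + nᵢ) = Dirichlet(10, 22, 17, 11, 24).
For a Dirichlet(a₁,…,a_K) with all aᵢ > 1, the mode has j-th component (aⱼ − 1)/(Σaᵢ − K).
Here Σaᵢ = 84 and K = 5, so p(yellow) = (24 − 1)/(84 − 5) = 23/79 ≈ 0.291.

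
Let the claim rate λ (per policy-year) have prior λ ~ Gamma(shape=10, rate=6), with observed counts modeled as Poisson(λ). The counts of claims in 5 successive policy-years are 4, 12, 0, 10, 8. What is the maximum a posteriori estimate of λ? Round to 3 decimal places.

Σxᵢ = 4+12+0+10+8 = 34, with n = 5.
Posterior ∝ λ^9e^(−6λ) · λ^34e^(−5λ) = λ^43e^(−11λ), i.e. Gamma(shape=44, rate=11).
The mode of a Gamma(a, b) with a ≥ 1 (shape–rate) is (a−1)/b = 43/11 ≈ 3.909.

λ̂_MAP = 3.909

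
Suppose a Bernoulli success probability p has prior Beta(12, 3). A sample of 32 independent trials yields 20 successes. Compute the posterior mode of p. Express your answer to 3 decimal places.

p̂_MAP = 0.689

Prior: Beta(12, 3).
Data: 20 successes in 32 trials. The binomial likelihood contributes p^20(1−p)^12, so the posterior is Beta(12+20, 3+12) = Beta(32, 15).
For Beta(a, b) with a, b > 1 the mode is (a−1)/(a+b−2) = 31/45 ≈ 0.689.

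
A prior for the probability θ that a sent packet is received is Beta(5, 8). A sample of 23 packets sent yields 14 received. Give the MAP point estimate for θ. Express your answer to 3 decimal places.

θ̂_MAP = 0.529

Prior: Beta(5, 8).
Data: 14 successes in 23 trials. The binomial likelihood contributes θ^14(1−θ)^9, so the posterior is Beta(5+14, 8+9) = Beta(19, 17).
For Beta(a, b) with a, b > 1 the mode is (a−1)/(a+b−2) = 18/34 ≈ 0.529.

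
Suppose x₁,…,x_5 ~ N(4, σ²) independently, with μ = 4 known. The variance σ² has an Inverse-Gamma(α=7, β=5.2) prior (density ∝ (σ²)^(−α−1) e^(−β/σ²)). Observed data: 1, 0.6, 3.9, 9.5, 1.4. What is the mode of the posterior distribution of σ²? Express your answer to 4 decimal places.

σ̂²_MAP = 3.2371

Sum of squared deviations about the known mean: SS = (1−4)² + (0.6−4)² + (3.9−4)² + (9.5−4)² + (1.4−4)² = 57.58.
The Normal likelihood contributes (σ²)^(−n/2) exp(−SS/(2σ²)), so the posterior is Inverse-Gamma(α + n/2, β + SS/2) = Inverse-Gamma(9.5, 33.99).
The mode of Inverse-Gamma(a, b) is b/(a+1) = 33.99/10.5 ≈ 3.2371.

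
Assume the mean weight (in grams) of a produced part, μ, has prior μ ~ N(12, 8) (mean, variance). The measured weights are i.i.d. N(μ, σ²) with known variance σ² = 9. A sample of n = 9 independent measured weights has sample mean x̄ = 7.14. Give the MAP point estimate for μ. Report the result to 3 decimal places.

μ̂_MAP = 7.680

n = 9, x̄ = 7.14.
For a Normal prior and Normal likelihood with known variance, the posterior is Normal; its mode equals its mean, the precision-weighted average.
Prior precision 1/σ₀² = 1/8 = 0.125; data precision n/σ² = 9/9 = 1.
μ̂ = (0.125·12 + 1·7.14) / (0.125 + 1) = 8.64/1.125 = 7.680.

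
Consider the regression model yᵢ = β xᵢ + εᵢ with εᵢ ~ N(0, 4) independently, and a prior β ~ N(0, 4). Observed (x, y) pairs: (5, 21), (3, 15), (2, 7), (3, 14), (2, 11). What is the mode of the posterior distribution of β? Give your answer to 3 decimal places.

β̂_MAP = 4.385

log p(β | y) = −Σ(yᵢ − βxᵢ)²/(2·4) − β²/(2·4) + const.
Setting the derivative to zero: Σxᵢ(yᵢ − βxᵢ)/4 − β/4 = 0, so β = Σxᵢyᵢ / (Σxᵢ² + σ²/τ²).
Σxᵢyᵢ = 5·21 + 3·15 + 2·7 + 3·14 + 2·11 = 228; Σxᵢ² = 51; σ²/τ² = 1.
β̂_MAP = 228 / (51 + 1) = 228/52 ≈ 4.385.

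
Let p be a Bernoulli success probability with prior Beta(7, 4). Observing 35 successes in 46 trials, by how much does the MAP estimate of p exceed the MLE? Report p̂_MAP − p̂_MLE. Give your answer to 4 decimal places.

Posterior is Beta(42, 15); MAP = (42−1)/(57−2) = 41/55 ≈ 0.74545.
MLE ignores the prior: p̂_MLE = k/n = 35/46 ≈ 0.76087.
Difference = 41/55 − 35/46 = -39/2530 ≈ -0.0154.

MAP − MLE = -0.0154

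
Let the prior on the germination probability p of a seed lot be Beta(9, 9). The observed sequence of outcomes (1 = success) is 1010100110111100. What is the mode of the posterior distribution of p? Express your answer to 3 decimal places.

Prior: Beta(9, 9).
Data: 9 successes in 16 trials (from the sequence). The binomial likelihood contributes p^9(1−p)^7, so the posterior is Beta(9+9, 9+7) = Beta(18, 16).
For Beta(a, b) with a, b > 1 the mode is (a−1)/(a+b−2) = 17/32 ≈ 0.531.

p̂_MAP = 0.531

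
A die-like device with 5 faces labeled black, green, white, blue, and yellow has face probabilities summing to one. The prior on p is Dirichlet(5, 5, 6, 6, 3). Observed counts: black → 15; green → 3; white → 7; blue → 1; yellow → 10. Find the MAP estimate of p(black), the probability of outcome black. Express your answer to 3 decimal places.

The posterior is Dirichlet(αᵢ + nᵢ) = Dirichlet(20, 8, 13, 7, 13).
For a Dirichlet(a₁,…,a_K) with all aᵢ > 1, the mode has j-th component (aⱼ − 1)/(Σaᵢ − K).
Here Σaᵢ = 61 and K = 5, so p(black) = (20 − 1)/(61 − 5) = 19/56 ≈ 0.339.

MAP estimate of p(black) = 0.339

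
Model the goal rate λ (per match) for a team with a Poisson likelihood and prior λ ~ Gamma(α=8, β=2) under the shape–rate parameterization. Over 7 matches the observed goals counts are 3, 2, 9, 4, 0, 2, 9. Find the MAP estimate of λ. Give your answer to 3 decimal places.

Σxᵢ = 3+2+9+4+0+2+9 = 29, with n = 7.
Posterior ∝ λ^7e^(−2λ) · λ^29e^(−7λ) = λ^36e^(−9λ), i.e. Gamma(shape=37, rate=9).
The mode of a Gamma(a, b) with a ≥ 1 (shape–rate) is (a−1)/b = 36/9 ≈ 4.000.

λ̂_MAP = 4.000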